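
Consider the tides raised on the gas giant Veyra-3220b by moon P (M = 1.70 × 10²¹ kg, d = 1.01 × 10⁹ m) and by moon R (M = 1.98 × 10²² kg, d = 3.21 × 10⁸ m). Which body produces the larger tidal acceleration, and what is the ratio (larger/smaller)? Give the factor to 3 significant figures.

Tidal stretch scales as M/d³; compute that for each body.
Moon P: (1.70 × 10²¹) / (1.01 × 10⁹)³ = 1.650 × 10⁻⁶
Moon R: (1.98 × 10²²) / (3.21 × 10⁸)³ = 5.986 × 10⁻⁴
Ratio (larger/smaller) = 363

Moon R, by a factor of ≈ 363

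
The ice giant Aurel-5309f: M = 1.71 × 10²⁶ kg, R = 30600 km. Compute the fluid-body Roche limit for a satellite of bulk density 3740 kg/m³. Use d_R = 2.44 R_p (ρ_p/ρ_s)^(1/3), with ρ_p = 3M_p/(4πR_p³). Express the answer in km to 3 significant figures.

ρ_p = 3M_p/(4πR_p³) = 3 × (1.71 × 10²⁶) / (4π × (3.06 × 10⁷ m)³) = 1420 kg/m³
d_R = 2.44 × 30600 km × (1420/3740)^(1/3)
    = 54100 km

54100 km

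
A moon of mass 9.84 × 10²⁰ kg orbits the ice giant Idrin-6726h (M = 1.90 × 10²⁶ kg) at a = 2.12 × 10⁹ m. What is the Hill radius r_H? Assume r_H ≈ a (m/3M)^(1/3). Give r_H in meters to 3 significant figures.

2.54 × 10⁷ m

r_H ≈ a (m/3M)^(1/3)
    = (2.12 × 10⁹) × (9.84 × 10²⁰ / (3 × 1.90 × 10²⁶))^(1/3)
    = 2.54 × 10⁷ m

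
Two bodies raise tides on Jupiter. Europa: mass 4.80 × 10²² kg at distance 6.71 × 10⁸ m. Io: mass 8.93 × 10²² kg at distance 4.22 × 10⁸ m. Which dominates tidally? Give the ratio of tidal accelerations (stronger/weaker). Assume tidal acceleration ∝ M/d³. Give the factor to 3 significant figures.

Io, by a factor of ≈ 7.48

Tidal acceleration ∝ M/d³, so compare M/d³ for each.
Europa: (4.80 × 10²²) / (6.71 × 10⁸)³ = 1.589 × 10⁻⁴
Io: (8.93 × 10²²) / (4.22 × 10⁸)³ = 1.188 × 10⁻³
Ratio (larger/smaller) = 7.48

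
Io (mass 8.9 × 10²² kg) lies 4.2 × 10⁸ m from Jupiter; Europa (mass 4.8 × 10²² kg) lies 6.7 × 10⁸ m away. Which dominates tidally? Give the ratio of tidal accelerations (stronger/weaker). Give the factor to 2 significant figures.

Io, by a factor of ≈ 7.5

Tidal acceleration ∝ M/d³, so compare M/d³ for each.
Io: (8.9 × 10²²) / (4.2 × 10⁸)³ = 1.201 × 10⁻³
Europa: (4.8 × 10²²) / (6.7 × 10⁸)³ = 1.596 × 10⁻⁴
Ratio (larger/smaller) = 7.5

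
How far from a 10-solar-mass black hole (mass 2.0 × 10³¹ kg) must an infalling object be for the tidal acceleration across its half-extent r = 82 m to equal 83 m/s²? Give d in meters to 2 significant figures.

2GMr/d³ = a_tidal  ⇒  d = (2GMr / a_tidal)^(1/3)
d = (2 × 6.674×10⁻¹¹ × (2.0 × 10³¹) × (82) / (83))^(1/3)
  = 1.4 × 10⁷ m

1.4 × 10⁷ m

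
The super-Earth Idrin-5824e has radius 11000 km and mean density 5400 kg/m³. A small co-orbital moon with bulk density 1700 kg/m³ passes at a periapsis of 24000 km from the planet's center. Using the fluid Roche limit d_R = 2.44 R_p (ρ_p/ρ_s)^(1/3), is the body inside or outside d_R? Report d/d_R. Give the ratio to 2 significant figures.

inside; d/d_R ≈ 0.61

d_R = 2.44 × (11000 km) × (5400/1700)^(1/3) = 39450 km
d/d_R = (24000) / (39450) = 0.61
Since d/d_R < 1, the body is inside the Roche limit.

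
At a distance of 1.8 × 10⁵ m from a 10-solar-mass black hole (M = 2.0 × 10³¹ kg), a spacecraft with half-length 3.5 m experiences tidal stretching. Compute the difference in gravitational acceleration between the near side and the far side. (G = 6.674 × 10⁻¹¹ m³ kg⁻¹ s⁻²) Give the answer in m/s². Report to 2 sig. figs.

3.2 × 10⁶ m/s²

Δa = 4GMr/d³
   = 4 × (6.674 × 10⁻¹¹) × (2.0 × 10³¹) × (3.5) / (1.8 × 10⁵)³
   = 3.2 × 10⁶ m/s²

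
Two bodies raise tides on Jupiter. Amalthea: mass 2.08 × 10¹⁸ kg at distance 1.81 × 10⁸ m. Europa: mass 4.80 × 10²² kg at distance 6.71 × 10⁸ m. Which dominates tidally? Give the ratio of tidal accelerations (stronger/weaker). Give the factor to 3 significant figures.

Tidal stretch scales as M/d³; compute that for each body.
Amalthea: (2.08 × 10¹⁸) / (1.81 × 10⁸)³ = 3.508 × 10⁻⁷
Europa: (4.80 × 10²²) / (6.71 × 10⁸)³ = 1.589 × 10⁻⁴
Ratio (larger/smaller) = 453

Europa, by a factor of ≈ 453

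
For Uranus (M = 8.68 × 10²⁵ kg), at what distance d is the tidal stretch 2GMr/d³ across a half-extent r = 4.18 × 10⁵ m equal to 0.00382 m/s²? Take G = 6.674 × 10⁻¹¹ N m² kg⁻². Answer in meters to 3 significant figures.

1.08 × 10⁸ m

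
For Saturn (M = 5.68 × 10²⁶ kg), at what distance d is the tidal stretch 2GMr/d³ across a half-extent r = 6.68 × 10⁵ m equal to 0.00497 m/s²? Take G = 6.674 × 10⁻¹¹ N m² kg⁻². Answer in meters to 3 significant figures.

2.17 × 10⁸ m

2GMr/d³ = a_tidal  ⇒  d = (2GMr / a_tidal)^(1/3)
d = (2 × 6.674×10⁻¹¹ × (5.68 × 10²⁶) × (6.68 × 10⁵) / (0.00497))^(1/3)
  = 2.17 × 10⁸ m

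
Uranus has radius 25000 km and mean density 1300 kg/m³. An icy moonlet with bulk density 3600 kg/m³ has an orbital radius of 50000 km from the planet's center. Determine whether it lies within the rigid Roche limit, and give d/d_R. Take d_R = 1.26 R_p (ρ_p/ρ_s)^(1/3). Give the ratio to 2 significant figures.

outside; d/d_R ≈ 2.2

d_R = 1.26 × (25000 km) × (1300/3600)^(1/3) = 22430 km
d/d_R = (50000) / (22430) = 2.2
Since d/d_R > 1, the body is outside the Roche limit.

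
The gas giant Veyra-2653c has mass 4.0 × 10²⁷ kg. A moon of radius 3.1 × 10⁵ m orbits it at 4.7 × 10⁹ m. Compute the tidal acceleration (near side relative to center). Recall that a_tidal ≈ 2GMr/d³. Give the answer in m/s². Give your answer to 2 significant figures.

1.6 × 10⁻⁶ m/s²

Since r ≪ d, expand the inverse-square field across one radius to get the leading 2GMr/d³ term.
Δg = 2GMr/d³
   = 2 × (6.674 × 10⁻¹¹) × (4.0 × 10²⁷) × (3.1 × 10⁵) / (4.7 × 10⁹)³
   = 1.6 × 10⁻⁶ m/s²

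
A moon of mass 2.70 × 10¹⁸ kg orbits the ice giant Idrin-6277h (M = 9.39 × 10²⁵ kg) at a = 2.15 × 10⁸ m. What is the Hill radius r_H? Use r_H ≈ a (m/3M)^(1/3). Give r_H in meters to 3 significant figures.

4.57 × 10⁵ m

r_H ≈ a (m/3M)^(1/3)
    = (2.15 × 10⁸) × (2.70 × 10¹⁸ / (3 × 9.39 × 10²⁵))^(1/3)
    = 4.57 × 10⁵ m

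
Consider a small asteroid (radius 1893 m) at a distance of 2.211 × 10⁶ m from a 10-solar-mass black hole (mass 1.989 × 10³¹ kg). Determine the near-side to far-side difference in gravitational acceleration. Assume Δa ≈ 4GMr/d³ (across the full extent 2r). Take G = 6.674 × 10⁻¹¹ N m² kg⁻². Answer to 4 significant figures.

Δg = 4GMr/d³
   = 4 × (6.674 × 10⁻¹¹) × (1.989 × 10³¹) × (1893) / (2.211 × 10⁶)³
   = 9.300 × 10⁵ m/s²

9.300 × 10⁵ m/s²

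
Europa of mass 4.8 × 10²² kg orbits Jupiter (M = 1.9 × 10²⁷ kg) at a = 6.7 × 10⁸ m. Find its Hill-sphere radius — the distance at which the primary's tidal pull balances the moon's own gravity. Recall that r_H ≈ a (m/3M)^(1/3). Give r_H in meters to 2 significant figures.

r_H ≈ a (m/3M)^(1/3)
    = (6.7 × 10⁸) × (4.8 × 10²² / (3 × 1.9 × 10²⁷))^(1/3)
    = 1.4 × 10⁷ m

1.4 × 10⁷ m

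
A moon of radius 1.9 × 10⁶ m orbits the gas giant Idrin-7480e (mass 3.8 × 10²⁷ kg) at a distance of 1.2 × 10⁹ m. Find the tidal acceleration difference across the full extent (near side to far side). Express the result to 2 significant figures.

Δg = 4GMr/d³
   = 4 × (6.674 × 10⁻¹¹) × (3.8 × 10²⁷) × (1.9 × 10⁶) / (1.2 × 10⁹)³
   = 1.1 × 10⁻³ m/s²

1.1 × 10⁻³ m/s²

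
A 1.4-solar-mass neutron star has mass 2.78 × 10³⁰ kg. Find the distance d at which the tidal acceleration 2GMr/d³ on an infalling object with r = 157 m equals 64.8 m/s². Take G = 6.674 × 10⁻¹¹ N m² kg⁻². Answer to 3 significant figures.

2GMr/d³ = a_tidal  ⇒  d = (2GMr / a_tidal)^(1/3)
d = (2 × 6.674×10⁻¹¹ × (2.78 × 10³⁰) × (157) / (64.8))^(1/3)
  = 9.65 × 10⁶ m

9.65 × 10⁶ m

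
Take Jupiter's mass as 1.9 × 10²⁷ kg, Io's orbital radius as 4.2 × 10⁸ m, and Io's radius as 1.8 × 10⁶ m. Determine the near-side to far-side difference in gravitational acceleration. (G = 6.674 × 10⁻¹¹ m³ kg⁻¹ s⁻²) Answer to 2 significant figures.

Δg = 4GMr/d³
   = 4 × (6.674 × 10⁻¹¹) × (1.9 × 10²⁷) × (1.8 × 10⁶) / (4.2 × 10⁸)³
   = 1.2 × 10⁻² m/s²

1.2 × 10⁻² m/s²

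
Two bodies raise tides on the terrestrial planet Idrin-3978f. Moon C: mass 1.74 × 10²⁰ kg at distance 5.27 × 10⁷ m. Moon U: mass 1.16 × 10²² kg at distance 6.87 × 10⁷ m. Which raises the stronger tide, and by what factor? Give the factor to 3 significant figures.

Moon U, by a factor of ≈ 30.1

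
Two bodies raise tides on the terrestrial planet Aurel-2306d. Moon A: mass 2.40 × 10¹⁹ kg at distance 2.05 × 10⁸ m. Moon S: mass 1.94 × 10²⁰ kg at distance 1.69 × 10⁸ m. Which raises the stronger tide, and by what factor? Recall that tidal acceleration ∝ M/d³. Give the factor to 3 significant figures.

Compare M/d³ for the two perturbers:
Moon A: (2.40 × 10¹⁹) / (2.05 × 10⁸)³ = 2.786 × 10⁻⁶
Moon S: (1.94 × 10²⁰) / (1.69 × 10⁸)³ = 4.019 × 10⁻⁵
Ratio (larger/smaller) = 14.4

Moon S, by a factor of ≈ 14.4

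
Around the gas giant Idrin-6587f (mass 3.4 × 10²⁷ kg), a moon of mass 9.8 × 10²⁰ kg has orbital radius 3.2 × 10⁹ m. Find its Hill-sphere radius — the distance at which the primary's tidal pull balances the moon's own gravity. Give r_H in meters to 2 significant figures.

1.5 × 10⁷ m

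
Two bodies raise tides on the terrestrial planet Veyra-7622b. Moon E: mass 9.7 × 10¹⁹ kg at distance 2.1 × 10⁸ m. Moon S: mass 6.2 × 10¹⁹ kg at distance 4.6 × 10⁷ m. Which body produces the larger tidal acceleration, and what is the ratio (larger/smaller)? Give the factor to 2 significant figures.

Moon S, by a factor of ≈ 61

Compare M/d³ for the two perturbers:
Moon E: (9.7 × 10¹⁹) / (2.1 × 10⁸)³ = 1.047 × 10⁻⁵
Moon S: (6.2 × 10¹⁹) / (4.6 × 10⁷)³ = 6.370 × 10⁻⁴
Ratio (larger/smaller) = 61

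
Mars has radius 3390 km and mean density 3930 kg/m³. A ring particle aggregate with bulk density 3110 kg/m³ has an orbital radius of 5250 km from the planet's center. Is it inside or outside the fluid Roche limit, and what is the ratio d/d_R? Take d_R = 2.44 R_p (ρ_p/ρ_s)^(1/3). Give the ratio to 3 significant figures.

d_R = 2.44 × (3390 km) × (3930/3110)^(1/3) = 8943 km
d/d_R = (5250) / (8943) = 0.587
Since d/d_R < 1, the body is inside the Roche limit.

inside; d/d_R ≈ 0.587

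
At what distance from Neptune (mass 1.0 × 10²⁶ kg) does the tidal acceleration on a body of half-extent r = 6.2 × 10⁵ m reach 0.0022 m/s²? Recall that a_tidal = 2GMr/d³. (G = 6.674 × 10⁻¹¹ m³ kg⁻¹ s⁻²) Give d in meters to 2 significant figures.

2GMr/d³ = a_tidal  ⇒  d = (2GMr / a_tidal)^(1/3)
d = (2 × 6.674×10⁻¹¹ × (1.0 × 10²⁶) × (6.2 × 10⁵) / (0.0022))^(1/3)
  = 1.6 × 10⁸ m

1.6 × 10⁸ m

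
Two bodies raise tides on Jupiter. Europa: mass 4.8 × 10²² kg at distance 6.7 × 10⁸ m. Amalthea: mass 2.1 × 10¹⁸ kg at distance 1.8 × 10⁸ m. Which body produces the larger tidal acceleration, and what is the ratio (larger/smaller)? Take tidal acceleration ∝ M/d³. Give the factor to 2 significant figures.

The tide-raising term goes as M/d³ (the gradient of a 1/d² field).
Europa: (4.8 × 10²²) / (6.7 × 10⁸)³ = 1.596 × 10⁻⁴
Amalthea: (2.1 × 10¹⁸) / (1.8 × 10⁸)³ = 3.601 × 10⁻⁷
Ratio (larger/smaller) = 440

Europa, by a factor of ≈ 440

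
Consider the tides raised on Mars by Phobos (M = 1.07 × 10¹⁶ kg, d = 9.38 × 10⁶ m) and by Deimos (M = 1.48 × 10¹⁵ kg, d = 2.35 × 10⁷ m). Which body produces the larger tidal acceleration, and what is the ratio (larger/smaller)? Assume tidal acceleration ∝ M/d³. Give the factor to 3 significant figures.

Phobos, by a factor of ≈ 114

Compare M/d³ for the two perturbers:
Phobos: (1.07 × 10¹⁶) / (9.38 × 10⁶)³ = 1.297 × 10⁻⁵
Deimos: (1.48 × 10¹⁵) / (2.35 × 10⁷)³ = 1.140 × 10⁻⁷
Ratio (larger/smaller) = 114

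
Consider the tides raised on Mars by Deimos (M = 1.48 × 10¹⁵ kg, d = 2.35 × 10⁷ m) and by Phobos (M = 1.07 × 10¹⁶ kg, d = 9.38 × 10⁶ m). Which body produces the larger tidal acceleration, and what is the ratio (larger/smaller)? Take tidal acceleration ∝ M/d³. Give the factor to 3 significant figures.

Phobos, by a factor of ≈ 114

Tidal acceleration ∝ M/d³, so compare M/d³ for each.
Deimos: (1.48 × 10¹⁵) / (2.35 × 10⁷)³ = 1.140 × 10⁻⁷
Phobos: (1.07 × 10¹⁶) / (9.38 × 10⁶)³ = 1.297 × 10⁻⁵
Ratio (larger/smaller) = 114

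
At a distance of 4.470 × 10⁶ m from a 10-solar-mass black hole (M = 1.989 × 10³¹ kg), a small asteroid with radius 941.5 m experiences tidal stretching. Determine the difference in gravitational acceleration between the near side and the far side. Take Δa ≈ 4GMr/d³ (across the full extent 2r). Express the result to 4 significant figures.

5.597 × 10⁴ m/s²

Δa = 4GMr/d³
   = 4 × (6.674 × 10⁻¹¹) × (1.989 × 10³¹) × (941.5) / (4.470 × 10⁶)³
   = 5.597 × 10⁴ m/s²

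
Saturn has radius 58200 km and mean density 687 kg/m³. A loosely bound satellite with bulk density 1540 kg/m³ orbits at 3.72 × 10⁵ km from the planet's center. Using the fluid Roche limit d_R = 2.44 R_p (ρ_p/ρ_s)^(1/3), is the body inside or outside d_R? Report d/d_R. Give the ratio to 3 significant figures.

outside; d/d_R ≈ 3.43

d_R = 2.44 × (58200 km) × (687/1540)^(1/3) = 1.085 × 10⁵ km
d/d_R = (3.72 × 10⁵) / (1.085 × 10⁵) = 3.43
Since d/d_R > 1, the body is outside the Roche limit.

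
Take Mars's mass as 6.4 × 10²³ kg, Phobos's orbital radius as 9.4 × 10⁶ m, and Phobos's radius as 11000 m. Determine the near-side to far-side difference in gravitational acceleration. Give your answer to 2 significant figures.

2.3 × 10⁻³ m/s²

a_tidal = 4GMr/d³
        = 4 × (6.674 × 10⁻¹¹) × (6.4 × 10²³) × (11000) / (9.4 × 10⁶)³
        = 2.3 × 10⁻³ m/s²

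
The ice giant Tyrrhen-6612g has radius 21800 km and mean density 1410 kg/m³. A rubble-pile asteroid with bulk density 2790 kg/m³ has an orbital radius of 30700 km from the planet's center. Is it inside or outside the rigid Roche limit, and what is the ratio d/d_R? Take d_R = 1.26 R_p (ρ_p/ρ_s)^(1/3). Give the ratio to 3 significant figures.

d_R = 1.26 × (21800 km) × (1410/2790)^(1/3) = 21880 km
d/d_R = (30700) / (21880) = 1.40
Since d/d_R > 1, the body is outside the Roche limit.

outside; d/d_R ≈ 1.40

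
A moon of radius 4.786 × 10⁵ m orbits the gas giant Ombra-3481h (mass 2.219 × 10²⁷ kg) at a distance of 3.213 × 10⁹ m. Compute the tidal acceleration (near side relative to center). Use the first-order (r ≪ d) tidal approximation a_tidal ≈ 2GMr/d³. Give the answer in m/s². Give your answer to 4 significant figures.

4.274 × 10⁻⁶ m/s²

Δa = 2GMr/d³
   = 2 × (6.674 × 10⁻¹¹) × (2.219 × 10²⁷) × (4.786 × 10⁵) / (3.213 × 10⁹)³
   = 4.274 × 10⁻⁶ m/s²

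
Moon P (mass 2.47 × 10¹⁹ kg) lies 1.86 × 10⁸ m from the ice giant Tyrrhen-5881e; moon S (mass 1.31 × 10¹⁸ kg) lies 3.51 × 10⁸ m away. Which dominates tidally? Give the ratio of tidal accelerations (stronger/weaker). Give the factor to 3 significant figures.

Tidal stretch scales as M/d³; compute that for each body.
Moon P: (2.47 × 10¹⁹) / (1.86 × 10⁸)³ = 3.838 × 10⁻⁶
Moon S: (1.31 × 10¹⁸) / (3.51 × 10⁸)³ = 3.029 × 10⁻⁸
Ratio (larger/smaller) = 127

Moon P, by a factor of ≈ 127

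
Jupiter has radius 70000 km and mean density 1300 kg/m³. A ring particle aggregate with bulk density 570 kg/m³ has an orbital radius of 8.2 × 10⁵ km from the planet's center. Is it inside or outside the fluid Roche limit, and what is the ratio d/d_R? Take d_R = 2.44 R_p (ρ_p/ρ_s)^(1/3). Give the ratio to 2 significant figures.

d_R = 2.44 × (70000 km) × (1300/570)^(1/3) = 2.248 × 10⁵ km
d/d_R = (8.2 × 10⁵) / (2.248 × 10⁵) = 3.6
Since d/d_R > 1, the body is outside the Roche limit.

outside; d/d_R ≈ 3.6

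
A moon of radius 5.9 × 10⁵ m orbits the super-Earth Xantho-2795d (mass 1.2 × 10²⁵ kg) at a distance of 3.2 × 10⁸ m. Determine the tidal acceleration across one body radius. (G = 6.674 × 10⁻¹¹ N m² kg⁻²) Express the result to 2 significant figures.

a_tidal = 2GMr/d³
        = 2 × (6.674 × 10⁻¹¹) × (1.2 × 10²⁵) × (5.9 × 10⁵) / (3.2 × 10⁸)³
        = 2.9 × 10⁻⁵ m/s²

2.9 × 10⁻⁵ m/s²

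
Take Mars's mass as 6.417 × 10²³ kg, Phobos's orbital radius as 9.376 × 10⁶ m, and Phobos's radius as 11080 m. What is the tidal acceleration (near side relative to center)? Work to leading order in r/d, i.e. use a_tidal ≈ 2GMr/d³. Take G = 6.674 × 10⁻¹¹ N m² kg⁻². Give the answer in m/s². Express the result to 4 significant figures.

1.151 × 10⁻³ m/s²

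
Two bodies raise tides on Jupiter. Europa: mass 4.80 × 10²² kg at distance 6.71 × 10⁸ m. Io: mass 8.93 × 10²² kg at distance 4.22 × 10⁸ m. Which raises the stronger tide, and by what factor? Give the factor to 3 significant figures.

Tidal stretch scales as M/d³; compute that for each body.
Europa: (4.80 × 10²²) / (6.71 × 10⁸)³ = 1.589 × 10⁻⁴
Io: (8.93 × 10²²) / (4.22 × 10⁸)³ = 1.188 × 10⁻³
Ratio (larger/smaller) = 7.48

Io, by a factor of ≈ 7.48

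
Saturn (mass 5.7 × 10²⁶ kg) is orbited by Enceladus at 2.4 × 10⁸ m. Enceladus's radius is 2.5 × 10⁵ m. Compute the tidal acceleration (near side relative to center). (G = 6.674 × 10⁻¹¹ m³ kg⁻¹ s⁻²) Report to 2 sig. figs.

1.4 × 10⁻³ m/s²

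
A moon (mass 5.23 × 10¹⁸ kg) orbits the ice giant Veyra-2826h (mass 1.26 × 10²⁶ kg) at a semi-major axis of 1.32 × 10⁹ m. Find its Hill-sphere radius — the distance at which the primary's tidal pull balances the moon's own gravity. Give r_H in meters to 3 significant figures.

r_H ≈ a (m/3M)^(1/3)
    = (1.32 × 10⁹) × (5.23 × 10¹⁸ / (3 × 1.26 × 10²⁶))^(1/3)
    = 3.17 × 10⁶ m

3.17 × 10⁶ m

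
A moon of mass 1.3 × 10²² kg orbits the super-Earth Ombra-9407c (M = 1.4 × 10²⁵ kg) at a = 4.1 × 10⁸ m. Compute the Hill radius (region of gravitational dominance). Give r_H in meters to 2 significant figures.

r_H ≈ a (m/3M)^(1/3)
    = (4.1 × 10⁸) × (1.3 × 10²² / (3 × 1.4 × 10²⁵))^(1/3)
    = 2.8 × 10⁷ m

2.8 × 10⁷ m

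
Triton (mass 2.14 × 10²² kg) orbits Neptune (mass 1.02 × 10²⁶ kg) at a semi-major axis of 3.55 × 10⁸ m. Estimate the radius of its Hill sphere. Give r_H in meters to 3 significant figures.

r_H ≈ a (m/3M)^(1/3)
    = (3.55 × 10⁸) × (2.14 × 10²² / (3 × 1.02 × 10²⁶))^(1/3)
    = 1.46 × 10⁷ m

1.46 × 10⁷ m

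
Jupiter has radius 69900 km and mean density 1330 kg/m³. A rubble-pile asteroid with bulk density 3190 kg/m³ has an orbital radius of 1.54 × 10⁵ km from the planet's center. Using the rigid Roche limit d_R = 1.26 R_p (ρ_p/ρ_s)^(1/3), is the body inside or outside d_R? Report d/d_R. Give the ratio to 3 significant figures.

d_R = 1.26 × (69900 km) × (1330/3190)^(1/3) = 65800 km
d/d_R = (1.54 × 10⁵) / (65800) = 2.34
Since d/d_R > 1, the body is outside the Roche limit.

outside; d/d_R ≈ 2.34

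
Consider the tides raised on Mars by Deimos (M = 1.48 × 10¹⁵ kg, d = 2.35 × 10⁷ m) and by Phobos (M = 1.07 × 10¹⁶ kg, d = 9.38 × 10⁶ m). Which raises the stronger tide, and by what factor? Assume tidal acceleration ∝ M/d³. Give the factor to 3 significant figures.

The tide-raising term goes as M/d³ (the gradient of a 1/d² field).
Deimos: (1.48 × 10¹⁵) / (2.35 × 10⁷)³ = 1.140 × 10⁻⁷
Phobos: (1.07 × 10¹⁶) / (9.38 × 10⁶)³ = 1.297 × 10⁻⁵
Ratio (larger/smaller) = 114

Phobos, by a factor of ≈ 114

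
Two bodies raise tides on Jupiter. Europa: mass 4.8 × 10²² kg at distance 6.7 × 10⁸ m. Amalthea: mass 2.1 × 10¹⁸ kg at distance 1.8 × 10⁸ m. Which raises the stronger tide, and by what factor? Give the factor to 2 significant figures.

Tidal stretch scales as M/d³; compute that for each body.
Europa: (4.8 × 10²²) / (6.7 × 10⁸)³ = 1.596 × 10⁻⁴
Amalthea: (2.1 × 10¹⁸) / (1.8 × 10⁸)³ = 3.601 × 10⁻⁷
Ratio (larger/smaller) = 440

Europa, by a factor of ≈ 440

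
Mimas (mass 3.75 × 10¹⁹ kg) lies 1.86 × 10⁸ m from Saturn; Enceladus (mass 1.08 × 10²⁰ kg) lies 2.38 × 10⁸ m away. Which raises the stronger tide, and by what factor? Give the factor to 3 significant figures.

Enceladus, by a factor of ≈ 1.37

Tidal acceleration ∝ M/d³, so compare M/d³ for each.
Mimas: (3.75 × 10¹⁹) / (1.86 × 10⁸)³ = 5.828 × 10⁻⁶
Enceladus: (1.08 × 10²⁰) / (2.38 × 10⁸)³ = 8.011 × 10⁻⁶
Ratio (larger/smaller) = 1.37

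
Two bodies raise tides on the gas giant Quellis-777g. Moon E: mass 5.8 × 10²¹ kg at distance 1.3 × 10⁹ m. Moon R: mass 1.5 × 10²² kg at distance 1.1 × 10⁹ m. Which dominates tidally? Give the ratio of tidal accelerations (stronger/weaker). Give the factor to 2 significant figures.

Compare M/d³ for the two perturbers:
Moon E: (5.8 × 10²¹) / (1.3 × 10⁹)³ = 2.640 × 10⁻⁶
Moon R: (1.5 × 10²²) / (1.1 × 10⁹)³ = 1.127 × 10⁻⁵
Ratio (larger/smaller) = 4.3

Moon R, by a factor of ≈ 4.3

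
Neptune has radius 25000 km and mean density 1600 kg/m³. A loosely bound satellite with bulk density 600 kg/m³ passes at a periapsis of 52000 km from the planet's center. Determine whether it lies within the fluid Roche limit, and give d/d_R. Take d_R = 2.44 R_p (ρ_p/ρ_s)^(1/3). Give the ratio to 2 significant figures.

inside; d/d_R ≈ 0.61

d_R = 2.44 × (25000 km) × (1600/600)^(1/3) = 84590 km
d/d_R = (52000) / (84590) = 0.61
Since d/d_R < 1, the body is inside the Roche limit.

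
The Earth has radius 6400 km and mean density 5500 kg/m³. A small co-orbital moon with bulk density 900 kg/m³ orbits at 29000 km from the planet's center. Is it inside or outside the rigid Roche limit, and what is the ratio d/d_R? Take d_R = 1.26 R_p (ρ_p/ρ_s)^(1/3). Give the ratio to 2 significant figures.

d_R = 1.26 × (6400 km) × (5500/900)^(1/3) = 14740 km
d/d_R = (29000) / (14740) = 2.0
Since d/d_R > 1, the body is outside the Roche limit.

outside; d/d_R ≈ 2.0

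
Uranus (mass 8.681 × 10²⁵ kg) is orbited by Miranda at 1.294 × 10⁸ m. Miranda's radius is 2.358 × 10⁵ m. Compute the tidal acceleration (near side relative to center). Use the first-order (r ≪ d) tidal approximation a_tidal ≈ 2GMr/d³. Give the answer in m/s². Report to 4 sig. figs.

1.261 × 10⁻³ m/s²

a_tidal = 2GMr/d³
        = 2 × (6.674 × 10⁻¹¹) × (8.681 × 10²⁵) × (2.358 × 10⁵) / (1.294 × 10⁸)³
        = 1.261 × 10⁻³ m/s²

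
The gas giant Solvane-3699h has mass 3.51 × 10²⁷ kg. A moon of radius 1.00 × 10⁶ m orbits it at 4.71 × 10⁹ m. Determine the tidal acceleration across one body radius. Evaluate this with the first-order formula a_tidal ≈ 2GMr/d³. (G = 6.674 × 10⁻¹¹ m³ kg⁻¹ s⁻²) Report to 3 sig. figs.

a_tidal = 2GMr/d³
        = 2 × (6.674 × 10⁻¹¹) × (3.51 × 10²⁷) × (1.00 × 10⁶) / (4.71 × 10⁹)³
        = 4.48 × 10⁻⁶ m/s²

4.48 × 10⁻⁶ m/s²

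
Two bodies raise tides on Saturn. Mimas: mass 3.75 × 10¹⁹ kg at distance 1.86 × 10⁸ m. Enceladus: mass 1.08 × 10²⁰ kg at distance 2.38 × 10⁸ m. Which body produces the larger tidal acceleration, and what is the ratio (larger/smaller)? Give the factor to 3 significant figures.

Enceladus, by a factor of ≈ 1.37

The tide-raising term goes as M/d³ (the gradient of a 1/d² field).
Mimas: (3.75 × 10¹⁹) / (1.86 × 10⁸)³ = 5.828 × 10⁻⁶
Enceladus: (1.08 × 10²⁰) / (2.38 × 10⁸)³ = 8.011 × 10⁻⁶
Ratio (larger/smaller) = 1.37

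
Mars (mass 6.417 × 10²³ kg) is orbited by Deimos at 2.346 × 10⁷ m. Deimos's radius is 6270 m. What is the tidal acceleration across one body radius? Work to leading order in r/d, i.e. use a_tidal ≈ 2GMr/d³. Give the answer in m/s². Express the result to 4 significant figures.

The tidal stretch is the gradient of GM/d² times the body's extent r, hence the 1/d³ dependence.
Δa = 2GMr/d³
   = 2 × (6.674 × 10⁻¹¹) × (6.417 × 10²³) × (6270) / (2.346 × 10⁷)³
   = 4.159 × 10⁻⁵ m/s²

4.159 × 10⁻⁵ m/s²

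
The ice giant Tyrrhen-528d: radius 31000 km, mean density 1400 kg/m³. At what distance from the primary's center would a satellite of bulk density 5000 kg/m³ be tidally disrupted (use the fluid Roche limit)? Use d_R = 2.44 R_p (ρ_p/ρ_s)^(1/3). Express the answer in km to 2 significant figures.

49000 km

d_R = 2.44 × 31000 km × (1400/5000)^(1/3)
    = 49000 km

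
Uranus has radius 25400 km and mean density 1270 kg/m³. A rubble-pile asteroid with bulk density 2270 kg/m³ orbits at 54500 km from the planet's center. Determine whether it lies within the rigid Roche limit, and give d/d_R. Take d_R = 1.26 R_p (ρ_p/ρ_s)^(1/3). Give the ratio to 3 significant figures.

outside; d/d_R ≈ 2.07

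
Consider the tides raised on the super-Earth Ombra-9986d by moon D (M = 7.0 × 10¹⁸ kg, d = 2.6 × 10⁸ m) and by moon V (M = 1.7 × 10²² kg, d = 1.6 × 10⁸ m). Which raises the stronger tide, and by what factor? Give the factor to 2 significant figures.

Moon V, by a factor of ≈ 10000

Tidal stretch scales as M/d³; compute that for each body.
Moon D: (7.0 × 10¹⁸) / (2.6 × 10⁸)³ = 3.983 × 10⁻⁷
Moon V: (1.7 × 10²²) / (1.6 × 10⁸)³ = 4.150 × 10⁻³
Ratio (larger/smaller) = 10000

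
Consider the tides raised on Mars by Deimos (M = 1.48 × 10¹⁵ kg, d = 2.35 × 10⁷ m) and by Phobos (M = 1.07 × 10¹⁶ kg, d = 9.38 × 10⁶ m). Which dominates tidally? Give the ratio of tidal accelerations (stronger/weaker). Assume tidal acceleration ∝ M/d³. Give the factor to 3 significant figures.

The tide-raising term goes as M/d³ (the gradient of a 1/d² field).
Deimos: (1.48 × 10¹⁵) / (2.35 × 10⁷)³ = 1.140 × 10⁻⁷
Phobos: (1.07 × 10¹⁶) / (9.38 × 10⁶)³ = 1.297 × 10⁻⁵
Ratio (larger/smaller) = 114

Phobos, by a factor of ≈ 114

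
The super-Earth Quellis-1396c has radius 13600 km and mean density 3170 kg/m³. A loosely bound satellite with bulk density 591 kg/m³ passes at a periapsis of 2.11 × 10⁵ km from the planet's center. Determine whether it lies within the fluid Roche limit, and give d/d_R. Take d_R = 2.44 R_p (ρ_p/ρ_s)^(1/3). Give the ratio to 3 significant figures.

outside; d/d_R ≈ 3.63

d_R = 2.44 × (13600 km) × (3170/591)^(1/3) = 58090 km
d/d_R = (2.11 × 10⁵) / (58090) = 3.63
Since d/d_R > 1, the body is outside the Roche limit.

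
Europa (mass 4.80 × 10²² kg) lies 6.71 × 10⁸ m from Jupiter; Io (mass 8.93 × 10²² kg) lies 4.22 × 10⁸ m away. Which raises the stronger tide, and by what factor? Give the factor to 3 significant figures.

Io, by a factor of ≈ 7.48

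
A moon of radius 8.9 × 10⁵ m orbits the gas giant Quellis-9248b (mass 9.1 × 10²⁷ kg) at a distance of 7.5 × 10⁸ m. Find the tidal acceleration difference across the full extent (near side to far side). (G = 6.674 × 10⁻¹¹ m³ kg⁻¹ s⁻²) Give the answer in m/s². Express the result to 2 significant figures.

5.1 × 10⁻³ m/s²

Near-to-far spans 2r, so the tidal difference is twice the near-to-center value: 4GMr/d³.
a_tidal = 4GMr/d³
        = 4 × (6.674 × 10⁻¹¹) × (9.1 × 10²⁷) × (8.9 × 10⁵) / (7.5 × 10⁸)³
        = 5.1 × 10⁻³ m/s²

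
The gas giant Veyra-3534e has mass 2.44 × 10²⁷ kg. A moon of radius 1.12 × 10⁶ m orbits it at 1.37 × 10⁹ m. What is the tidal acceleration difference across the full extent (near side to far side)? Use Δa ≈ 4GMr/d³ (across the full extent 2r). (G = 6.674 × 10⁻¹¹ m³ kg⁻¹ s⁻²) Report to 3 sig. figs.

Δg = 4GMr/d³
   = 4 × (6.674 × 10⁻¹¹) × (2.44 × 10²⁷) × (1.12 × 10⁶) / (1.37 × 10⁹)³
   = 2.84 × 10⁻⁴ m/s²

2.84 × 10⁻⁴ m/s²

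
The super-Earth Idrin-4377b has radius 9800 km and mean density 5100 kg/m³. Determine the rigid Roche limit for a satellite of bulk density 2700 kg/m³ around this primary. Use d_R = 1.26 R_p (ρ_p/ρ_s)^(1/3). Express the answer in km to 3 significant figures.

15300 km

d_R = 1.26 × 9800 km × (5100/2700)^(1/3)
    = 15300 km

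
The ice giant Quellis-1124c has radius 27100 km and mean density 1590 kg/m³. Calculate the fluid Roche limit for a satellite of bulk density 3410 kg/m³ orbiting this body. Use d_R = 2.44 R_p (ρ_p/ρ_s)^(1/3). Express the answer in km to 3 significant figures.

d_R = 2.44 × 27100 km × (1590/3410)^(1/3)
    = 51300 km

51300 km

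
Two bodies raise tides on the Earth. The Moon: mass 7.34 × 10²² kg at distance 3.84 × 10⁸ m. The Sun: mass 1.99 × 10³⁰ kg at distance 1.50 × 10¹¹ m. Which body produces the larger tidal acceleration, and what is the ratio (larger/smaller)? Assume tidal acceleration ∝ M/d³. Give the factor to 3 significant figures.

Compare M/d³ for the two perturbers:
The Moon: (7.34 × 10²²) / (3.84 × 10⁸)³ = 1.296 × 10⁻³
The Sun: (1.99 × 10³⁰) / (1.50 × 10¹¹)³ = 5.896 × 10⁻⁴
Ratio (larger/smaller) = 2.20

The Moon, by a factor of ≈ 2.20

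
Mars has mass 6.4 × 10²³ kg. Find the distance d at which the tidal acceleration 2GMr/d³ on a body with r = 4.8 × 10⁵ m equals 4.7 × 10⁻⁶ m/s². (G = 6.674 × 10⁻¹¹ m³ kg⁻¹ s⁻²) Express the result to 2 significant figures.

2.1 × 10⁸ m

2GMr/d³ = a_tidal  ⇒  d = (2GMr / a_tidal)^(1/3)
d = (2 × 6.674×10⁻¹¹ × (6.4 × 10²³) × (4.8 × 10⁵) / (4.7 × 10⁻⁶))^(1/3)
  = 2.1 × 10⁸ m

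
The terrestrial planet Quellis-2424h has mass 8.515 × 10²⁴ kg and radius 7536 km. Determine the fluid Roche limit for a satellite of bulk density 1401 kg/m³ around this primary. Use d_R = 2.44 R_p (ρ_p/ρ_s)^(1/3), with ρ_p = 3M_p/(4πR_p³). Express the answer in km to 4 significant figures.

27620 km

ρ_p = 3M_p/(4πR_p³) = 3 × (8.515 × 10²⁴) / (4π × (7.536 × 10⁶ m)³) = 4750 kg/m³
d_R = 2.44 × 7536 km × (4750/1401)^(1/3)
    = 27620 km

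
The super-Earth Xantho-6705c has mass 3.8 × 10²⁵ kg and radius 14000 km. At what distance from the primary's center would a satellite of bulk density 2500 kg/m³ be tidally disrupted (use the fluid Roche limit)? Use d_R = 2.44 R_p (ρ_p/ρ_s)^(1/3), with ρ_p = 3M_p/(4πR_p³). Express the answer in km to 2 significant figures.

ρ_p = 3M_p/(4πR_p³) = 3 × (3.8 × 10²⁵) / (4π × (1.4 × 10⁷ m)³) = 3300 kg/m³
d_R = 2.44 × 14000 km × (3300/2500)^(1/3)
    = 37000 km

37000 km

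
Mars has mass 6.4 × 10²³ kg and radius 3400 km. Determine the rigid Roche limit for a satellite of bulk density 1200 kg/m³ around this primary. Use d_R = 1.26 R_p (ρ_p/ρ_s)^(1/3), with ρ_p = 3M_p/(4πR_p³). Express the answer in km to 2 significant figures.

6300 km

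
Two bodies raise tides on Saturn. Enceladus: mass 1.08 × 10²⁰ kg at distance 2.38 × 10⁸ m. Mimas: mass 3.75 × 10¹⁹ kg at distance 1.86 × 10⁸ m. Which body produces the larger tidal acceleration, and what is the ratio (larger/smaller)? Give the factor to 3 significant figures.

Enceladus, by a factor of ≈ 1.37

Tidal acceleration ∝ M/d³, so compare M/d³ for each.
Enceladus: (1.08 × 10²⁰) / (2.38 × 10⁸)³ = 8.011 × 10⁻⁶
Mimas: (3.75 × 10¹⁹) / (1.86 × 10⁸)³ = 5.828 × 10⁻⁶
Ratio (larger/smaller) = 1.37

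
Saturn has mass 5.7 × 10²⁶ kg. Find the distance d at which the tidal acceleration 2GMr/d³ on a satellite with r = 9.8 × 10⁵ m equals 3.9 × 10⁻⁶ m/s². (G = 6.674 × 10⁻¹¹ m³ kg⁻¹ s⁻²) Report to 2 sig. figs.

2.7 × 10⁹ m

2GMr/d³ = a_tidal  ⇒  d = (2GMr / a_tidal)^(1/3)
d = (2 × 6.674×10⁻¹¹ × (5.7 × 10²⁶) × (9.8 × 10⁵) / (3.9 × 10⁻⁶))^(1/3)
  = 2.7 × 10⁹ m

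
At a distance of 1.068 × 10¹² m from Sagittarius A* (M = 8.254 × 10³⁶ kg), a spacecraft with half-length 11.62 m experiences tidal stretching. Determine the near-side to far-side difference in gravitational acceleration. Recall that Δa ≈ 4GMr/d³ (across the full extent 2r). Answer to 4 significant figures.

a_tidal = 4GMr/d³
        = 4 × (6.674 × 10⁻¹¹) × (8.254 × 10³⁶) × (11.62) / (1.068 × 10¹²)³
        = 2.102 × 10⁻⁸ m/s²

2.102 × 10⁻⁸ m/s²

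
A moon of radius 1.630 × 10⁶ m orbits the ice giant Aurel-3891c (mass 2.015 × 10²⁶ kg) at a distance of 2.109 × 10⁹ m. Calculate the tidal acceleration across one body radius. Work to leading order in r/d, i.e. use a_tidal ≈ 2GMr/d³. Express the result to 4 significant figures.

4.674 × 10⁻⁶ m/s²

Δa = 2GMr/d³
   = 2 × (6.674 × 10⁻¹¹) × (2.015 × 10²⁶) × (1.630 × 10⁶) / (2.109 × 10⁹)³
   = 4.674 × 10⁻⁶ m/s²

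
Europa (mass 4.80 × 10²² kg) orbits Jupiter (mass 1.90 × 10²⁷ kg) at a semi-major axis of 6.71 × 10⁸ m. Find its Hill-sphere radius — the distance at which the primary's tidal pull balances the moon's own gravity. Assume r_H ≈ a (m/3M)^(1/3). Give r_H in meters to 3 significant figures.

1.37 × 10⁷ m

r_H ≈ a (m/3M)^(1/3)
    = (6.71 × 10⁸) × (4.80 × 10²² / (3 × 1.90 × 10²⁷))^(1/3)
    = 1.37 × 10⁷ m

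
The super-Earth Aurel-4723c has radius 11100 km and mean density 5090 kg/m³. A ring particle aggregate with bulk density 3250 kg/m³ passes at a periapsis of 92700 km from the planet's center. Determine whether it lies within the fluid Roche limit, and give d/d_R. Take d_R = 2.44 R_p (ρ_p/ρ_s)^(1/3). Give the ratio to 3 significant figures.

outside; d/d_R ≈ 2.95

d_R = 2.44 × (11100 km) × (5090/3250)^(1/3) = 31450 km
d/d_R = (92700) / (31450) = 2.95
Since d/d_R > 1, the body is outside the Roche limit.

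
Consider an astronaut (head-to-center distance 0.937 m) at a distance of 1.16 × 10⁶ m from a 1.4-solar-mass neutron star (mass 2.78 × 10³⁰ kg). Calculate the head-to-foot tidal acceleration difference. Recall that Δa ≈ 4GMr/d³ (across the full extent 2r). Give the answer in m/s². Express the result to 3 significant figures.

4.46 × 10² m/s²

a_tidal = 4GMr/d³
        = 4 × (6.674 × 10⁻¹¹) × (2.78 × 10³⁰) × (0.937) / (1.16 × 10⁶)³
        = 4.46 × 10² m/s²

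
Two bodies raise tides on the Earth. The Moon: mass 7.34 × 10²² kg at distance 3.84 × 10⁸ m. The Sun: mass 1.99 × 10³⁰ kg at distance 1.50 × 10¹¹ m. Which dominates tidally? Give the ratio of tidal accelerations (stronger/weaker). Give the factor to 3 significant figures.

Compare M/d³ for the two perturbers:
The Moon: (7.34 × 10²²) / (3.84 × 10⁸)³ = 1.296 × 10⁻³
The Sun: (1.99 × 10³⁰) / (1.50 × 10¹¹)³ = 5.896 × 10⁻⁴
Ratio (larger/smaller) = 2.20

The Moon, by a factor of ≈ 2.20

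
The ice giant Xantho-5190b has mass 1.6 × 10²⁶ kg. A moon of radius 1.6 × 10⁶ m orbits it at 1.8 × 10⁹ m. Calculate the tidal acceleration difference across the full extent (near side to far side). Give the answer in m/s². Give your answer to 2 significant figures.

Differencing GM/(d−r)² and GM/(d+r)² to first order in r/d gives 4GMr/d³.
a_tidal = 4GMr/d³
        = 4 × (6.674 × 10⁻¹¹) × (1.6 × 10²⁶) × (1.6 × 10⁶) / (1.8 × 10⁹)³
        = 1.2 × 10⁻⁵ m/s²

1.2 × 10⁻⁵ m/s²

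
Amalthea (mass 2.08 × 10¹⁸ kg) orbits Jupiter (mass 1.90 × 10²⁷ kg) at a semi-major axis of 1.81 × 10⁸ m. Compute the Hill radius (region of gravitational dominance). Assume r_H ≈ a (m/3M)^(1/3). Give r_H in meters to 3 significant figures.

1.29 × 10⁵ m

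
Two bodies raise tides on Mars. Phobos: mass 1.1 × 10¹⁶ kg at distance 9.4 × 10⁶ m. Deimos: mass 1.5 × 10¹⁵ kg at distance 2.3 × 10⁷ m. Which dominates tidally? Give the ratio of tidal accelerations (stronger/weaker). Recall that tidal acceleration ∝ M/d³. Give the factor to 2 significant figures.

Phobos, by a factor of ≈ 110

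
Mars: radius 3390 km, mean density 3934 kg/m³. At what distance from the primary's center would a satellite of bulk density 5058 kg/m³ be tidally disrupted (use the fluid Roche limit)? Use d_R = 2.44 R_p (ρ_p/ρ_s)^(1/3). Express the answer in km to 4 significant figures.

7607 km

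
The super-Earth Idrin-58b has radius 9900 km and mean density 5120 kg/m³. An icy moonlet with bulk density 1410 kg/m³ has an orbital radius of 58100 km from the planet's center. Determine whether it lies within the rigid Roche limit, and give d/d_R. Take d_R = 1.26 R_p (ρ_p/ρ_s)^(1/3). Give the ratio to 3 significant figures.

d_R = 1.26 × (9900 km) × (5120/1410)^(1/3) = 19170 km
d/d_R = (58100) / (19170) = 3.03
Since d/d_R > 1, the body is outside the Roche limit.

outside; d/d_R ≈ 3.03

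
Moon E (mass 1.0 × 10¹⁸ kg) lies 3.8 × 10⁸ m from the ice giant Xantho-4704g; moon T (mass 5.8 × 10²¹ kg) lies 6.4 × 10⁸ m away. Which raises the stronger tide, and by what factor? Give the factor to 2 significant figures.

The tide-raising term goes as M/d³ (the gradient of a 1/d² field).
Moon E: (1.0 × 10¹⁸) / (3.8 × 10⁸)³ = 1.822 × 10⁻⁸
Moon T: (5.8 × 10²¹) / (6.4 × 10⁸)³ = 2.213 × 10⁻⁵
Ratio (larger/smaller) = 1200

Moon T, by a factor of ≈ 1200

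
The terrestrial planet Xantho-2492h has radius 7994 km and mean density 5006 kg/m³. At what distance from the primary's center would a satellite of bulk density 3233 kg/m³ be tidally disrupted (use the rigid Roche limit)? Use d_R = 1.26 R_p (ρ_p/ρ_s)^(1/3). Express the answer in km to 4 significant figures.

11650 km

d_R = 1.26 × 7994 km × (5006/3233)^(1/3)
    = 11650 km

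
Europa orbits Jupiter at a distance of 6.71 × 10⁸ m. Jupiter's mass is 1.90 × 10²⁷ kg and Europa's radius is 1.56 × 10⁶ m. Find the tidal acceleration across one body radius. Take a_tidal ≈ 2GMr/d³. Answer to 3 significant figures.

1.31 × 10⁻³ m/s²

Since r ≪ d, expand the inverse-square field across one radius to get the leading 2GMr/d³ term.
Δg = 2GMr/d³
   = 2 × (6.674 × 10⁻¹¹) × (1.90 × 10²⁷) × (1.56 × 10⁶) / (6.71 × 10⁸)³
   = 1.31 × 10⁻³ m/s²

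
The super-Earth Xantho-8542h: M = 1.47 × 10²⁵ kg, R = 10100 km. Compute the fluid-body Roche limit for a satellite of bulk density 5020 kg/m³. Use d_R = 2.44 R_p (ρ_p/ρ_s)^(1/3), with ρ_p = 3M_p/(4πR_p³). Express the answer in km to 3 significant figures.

ρ_p = 3M_p/(4πR_p³) = 3 × (1.47 × 10²⁵) / (4π × (1.01 × 10⁷ m)³) = 3410 kg/m³
d_R = 2.44 × 10100 km × (3410/5020)^(1/3)
    = 21700 km

21700 km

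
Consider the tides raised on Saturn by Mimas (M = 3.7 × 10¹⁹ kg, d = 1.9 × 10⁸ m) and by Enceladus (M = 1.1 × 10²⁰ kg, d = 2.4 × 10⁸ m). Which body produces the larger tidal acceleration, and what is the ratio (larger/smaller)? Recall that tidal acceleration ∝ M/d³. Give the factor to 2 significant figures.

Enceladus, by a factor of ≈ 1.5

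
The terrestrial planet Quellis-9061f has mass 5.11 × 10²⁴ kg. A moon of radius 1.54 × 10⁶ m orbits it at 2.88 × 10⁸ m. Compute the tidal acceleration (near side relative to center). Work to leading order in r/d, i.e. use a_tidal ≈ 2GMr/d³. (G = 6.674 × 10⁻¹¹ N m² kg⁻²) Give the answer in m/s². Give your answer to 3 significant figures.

4.40 × 10⁻⁵ m/s²

Since r ≪ d, expand the inverse-square field across one radius to get the leading 2GMr/d³ term.
Δg = 2GMr/d³
   = 2 × (6.674 × 10⁻¹¹) × (5.11 × 10²⁴) × (1.54 × 10⁶) / (2.88 × 10⁸)³
   = 4.40 × 10⁻⁵ m/s²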